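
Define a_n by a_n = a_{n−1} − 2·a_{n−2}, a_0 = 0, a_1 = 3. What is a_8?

With companion matrix M = [[1, −2], [1, 0]], [a_n, a_{n−1}]ᵀ = M·[a_{n−1}, a_{n−2}]ᵀ, so [a_8, a_7]ᵀ = M⁷·[a_1, a_0]ᵀ.
M⁷ = [[−3, −14], [7, −10]], giving [a_8, a_7]ᵀ = [[−9], [21]].

−9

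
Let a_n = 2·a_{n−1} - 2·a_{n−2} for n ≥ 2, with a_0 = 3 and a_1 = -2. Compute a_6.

With companion matrix A = [[2, -2], [1, 0]], [a_n, a_{n−1}]ᵀ = A·[a_{n−1}, a_{n−2}]ᵀ, so [a_6, a_5]ᵀ = A⁵·[a_1, a_0]ᵀ.
A⁵ = [[-8, 8], [-4, 0]], giving [a_6, a_5]ᵀ = [[40], [8]].

40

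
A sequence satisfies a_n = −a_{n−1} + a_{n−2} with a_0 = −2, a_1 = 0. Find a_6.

−10

With companion matrix B = [[−1, 1], [1, 0]], [a_n, a_{n−1}]ᵀ = B·[a_{n−1}, a_{n−2}]ᵀ, so [a_6, a_5]ᵀ = B⁵·[a_1, a_0]ᵀ.
B⁵ = [[−8, 5], [5, −3]], giving [a_6, a_5]ᵀ = [[−10], [6]].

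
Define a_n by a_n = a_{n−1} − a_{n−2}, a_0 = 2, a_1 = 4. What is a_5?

−2

With companion matrix M = [[1, −1], [1, 0]], [a_n, a_{n−1}]ᵀ = M·[a_{n−1}, a_{n−2}]ᵀ, so [a_5, a_4]ᵀ = M⁴·[a_1, a_0]ᵀ.
M⁴ = [[−1, 1], [−1, 0]], giving [a_5, a_4]ᵀ = [[−2], [−4]].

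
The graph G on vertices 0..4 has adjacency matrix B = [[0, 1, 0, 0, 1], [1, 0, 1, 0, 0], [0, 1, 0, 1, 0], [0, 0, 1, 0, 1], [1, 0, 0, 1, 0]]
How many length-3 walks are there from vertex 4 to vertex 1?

1

The number of length-3 walks from vertex 4 to vertex 1 is entry (4,1) of B³, where B is the adjacency matrix.
B² = [[2, 0, 1, 1, 0], [0, 2, 0, 1, 1], [1, 0, 2, 0, 1], [1, 1, 0, 2, 0], [0, 1, 1, 0, 2]]
B³ = [[0, 3, 1, 1, 3], [3, 0, 3, 1, 1], [1, 3, 0, 3, 1], [1, 1, 3, 0, 3], [3, 1, 1, 3, 0]]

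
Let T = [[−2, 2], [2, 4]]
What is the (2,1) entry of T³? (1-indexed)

T² = [[8, 4], [4, 20]]
T³ = [[−8, 32], [32, 88]]

32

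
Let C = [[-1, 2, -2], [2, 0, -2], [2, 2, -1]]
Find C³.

[[-13, 2, 10], [2, -16, 14], [-10, -14, 3]]

C² = [[1, -6, 0], [-6, 0, -2], [0, 2, -7]]
C³ = [[-13, 2, 10], [2, -16, 14], [-10, -14, 3]]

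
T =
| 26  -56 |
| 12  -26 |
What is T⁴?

tr T = 0 and det T = -4, so the characteristic polynomial is λ² − (0)λ + (-4) with roots -2 and 2.
Eigenvectors give P = [[-2, -7], [-1, -3]] with P⁻¹ = [[3, -7], [-1, 2]], and T = P·diag(-2, 2)·P⁻¹.
Then T⁴ = P·diag(16, 16)·P⁻¹ = [[-32, -112], [-16, -48]] · [[3, -7], [-1, 2]] = [[16, 0], [0, 16]].

[[16, 0], [0, 16]]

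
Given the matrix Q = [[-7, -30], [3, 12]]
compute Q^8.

tr Q = 5 and det Q = 6, so the characteristic polynomial is λ² − (5)λ + (6) with roots 3 and 2.
Eigenvectors give P = [[-3, 10], [1, -3]] with P⁻¹ = [[3, 10], [1, 3]], and Q = P·diag(3, 2)·P⁻¹.
Then Q^8 = P·diag(6561, 256)·P⁻¹ = [[-19683, 2560], [6561, -768]] · [[3, 10], [1, 3]] = [[-56489, -189150], [18915, 63306]].

[[-56489, -189150], [18915, 63306]]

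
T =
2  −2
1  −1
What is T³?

T² = T (a projection; rank 1, trace 1), so T³ = T.

[[2, −2], [1, −1]]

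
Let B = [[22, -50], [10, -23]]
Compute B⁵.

[[1132, -2750], [550, -1343]]

tr B = -1 and det B = -6, so the characteristic polynomial is λ² − (-1)λ + (-6) with roots 2 and -3.
Eigenvectors give P = [[5, 2], [2, 1]] with P⁻¹ = [[1, -2], [-2, 5]], and B = P·diag(2, -3)·P⁻¹.
Then B⁵ = P·diag(32, -243)·P⁻¹ = [[160, -486], [64, -243]] · [[1, -2], [-2, 5]] = [[1132, -2750], [550, -1343]].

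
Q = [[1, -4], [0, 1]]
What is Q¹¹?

[[1, -44], [0, 1]]

Q = I + N where N = [[0, -4], [0, 0]] is strictly upper-triangular, so N² = 0.
(I + N)¹¹ = I + 11·N = [[1, -44], [0, 1]].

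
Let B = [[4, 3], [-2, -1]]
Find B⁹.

tr B = 3 and det B = 2, so the characteristic polynomial is λ² − (3)λ + (2) with roots 1 and 2.
Eigenvectors give P = [[-1, 3], [1, -2]] with P⁻¹ = [[2, 3], [1, 1]], and B = P·diag(1, 2)·P⁻¹.
Then B⁹ = P·diag(1, 512)·P⁻¹ = [[-1, 1536], [1, -1024]] · [[2, 3], [1, 1]] = [[1534, 1533], [-1022, -1021]].

[[1534, 1533], [-1022, -1021]]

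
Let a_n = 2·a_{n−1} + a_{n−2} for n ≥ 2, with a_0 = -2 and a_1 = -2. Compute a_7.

With companion matrix M = [[2, 1], [1, 0]], [a_n, a_{n−1}]ᵀ = M·[a_{n−1}, a_{n−2}]ᵀ, so [a_7, a_6]ᵀ = M^6·[a_1, a_0]ᵀ.
M^6 = [[169, 70], [70, 29]], giving [a_7, a_6]ᵀ = [[-478], [-198]].

-478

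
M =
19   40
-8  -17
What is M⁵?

[[1219, 2440], [-488, -977]]

tr M = 2 and det M = -3, so the characteristic polynomial is λ² − (2)λ + (-3) with roots 3 and -1.
Eigenvectors give P = [[5, -2], [-2, 1]] with P⁻¹ = [[1, 2], [2, 5]], and M = P·diag(3, -1)·P⁻¹.
Then M⁵ = P·diag(243, -1)·P⁻¹ = [[1215, 2], [-486, -1]] · [[1, 2], [2, 5]] = [[1219, 2440], [-488, -977]].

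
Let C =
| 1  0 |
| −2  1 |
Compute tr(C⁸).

C = I + N where N = [[0, 0], [−2, 0]] is strictly lower-triangular, so N² = 0.
(I + N)⁸ = I + 8·N = [[1, 0], [−16, 1]].

2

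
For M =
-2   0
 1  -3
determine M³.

tr M = -5 and det M = 6, so the characteristic polynomial is λ² − (-5)λ + (6) with roots -3 and -2.
Eigenvectors give P = [[0, 1], [-1, 1]] with P⁻¹ = [[1, -1], [1, 0]], and M = P·diag(-3, -2)·P⁻¹.
Then M³ = P·diag(-27, -8)·P⁻¹ = [[0, -8], [27, -8]] · [[1, -1], [1, 0]] = [[-8, 0], [19, -27]].

[[-8, 0], [19, -27]]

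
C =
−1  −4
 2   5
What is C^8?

[[−6559, −13120], [6560, 13121]]

tr C = 4 and det C = 3, so the characteristic polynomial is λ² − (4)λ + (3) with roots 1 and 3.
Eigenvectors give P = [[2, −1], [−1, 1]] with P⁻¹ = [[1, 1], [1, 2]], and C = P·diag(1, 3)·P⁻¹.
Then C^8 = P·diag(1, 6561)·P⁻¹ = [[2, −6561], [−1, 6561]] · [[1, 1], [1, 2]] = [[−6559, −13120], [6560, 13121]].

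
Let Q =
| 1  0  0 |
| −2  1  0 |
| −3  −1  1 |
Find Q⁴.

Q = I + N where N = [[0, 0, 0], [−2, 0, 0], [−3, −1, 0]] is strictly lower-triangular, so N³ = 0.
(I + N)⁴ = I + 4·N + 6·N² = [[1, 0, 0], [−8, 1, 0], [0, −4, 1]].

[[1, 0, 0], [−8, 1, 0], [0, −4, 1]]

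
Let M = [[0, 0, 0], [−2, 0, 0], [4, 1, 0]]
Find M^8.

[[0, 0, 0], [0, 0, 0], [0, 0, 0]]

M is strictly triangular, hence nilpotent: M^3 = 0, so M^8 = 0.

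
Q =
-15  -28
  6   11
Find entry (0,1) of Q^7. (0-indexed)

tr Q = -4 and det Q = 3, so the characteristic polynomial is λ² − (-4)λ + (3) with roots -3 and -1.
Eigenvectors give P = [[-7, -2], [3, 1]] with P⁻¹ = [[-1, -2], [3, 7]], and Q = P·diag(-3, -1)·P⁻¹.
Then Q^7 = P·diag(-2187, -1)·P⁻¹ = [[15309, 2], [-6561, -1]] · [[-1, -2], [3, 7]] = [[-15303, -30604], [6558, 13115]].

-30604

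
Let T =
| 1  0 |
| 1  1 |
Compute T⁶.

[[1, 0], [6, 1]]

T = I + N where N = [[0, 0], [1, 0]] is strictly lower-triangular, so N² = 0.
(I + N)⁶ = I + 6·N = [[1, 0], [6, 1]].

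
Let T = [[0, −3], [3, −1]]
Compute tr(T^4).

127

T^2 = [[−9, 3], [−3, −8]]
T^3 = [[9, 24], [−24, 17]]
T^4 = [[72, −51], [51, 55]]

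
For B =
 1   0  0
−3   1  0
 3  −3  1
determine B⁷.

B = I + N where N = [[0, 0, 0], [−3, 0, 0], [3, −3, 0]] is strictly lower-triangular, so N³ = 0.
(I + N)⁷ = I + 7·N + 21·N² = [[1, 0, 0], [−21, 1, 0], [210, −21, 1]].

[[1, 0, 0], [−21, 1, 0], [210, −21, 1]]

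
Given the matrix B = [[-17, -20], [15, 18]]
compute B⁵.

tr B = 1 and det B = -6, so the characteristic polynomial is λ² − (1)λ + (-6) with roots -2 and 3.
Eigenvectors give P = [[4, -1], [-3, 1]] with P⁻¹ = [[1, 1], [3, 4]], and B = P·diag(-2, 3)·P⁻¹.
Then B⁵ = P·diag(-32, 243)·P⁻¹ = [[-128, -243], [96, 243]] · [[1, 1], [3, 4]] = [[-857, -1100], [825, 1068]].

[[-857, -1100], [825, 1068]]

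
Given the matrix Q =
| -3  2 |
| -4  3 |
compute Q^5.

[[-3, 2], [-4, 3]]

Q² = I (check: tr Q = 0 and det Q = -1), so Q^5 = Q since 5 is odd.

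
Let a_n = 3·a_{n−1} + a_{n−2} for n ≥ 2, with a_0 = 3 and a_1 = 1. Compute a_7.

2269

With companion matrix A = [[3, 1], [1, 0]], [a_n, a_{n−1}]ᵀ = A·[a_{n−1}, a_{n−2}]ᵀ, so [a_7, a_6]ᵀ = A^6·[a_1, a_0]ᵀ.
A^6 = [[1189, 360], [360, 109]], giving [a_7, a_6]ᵀ = [[2269], [687]].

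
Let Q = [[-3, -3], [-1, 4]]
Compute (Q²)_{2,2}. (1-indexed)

19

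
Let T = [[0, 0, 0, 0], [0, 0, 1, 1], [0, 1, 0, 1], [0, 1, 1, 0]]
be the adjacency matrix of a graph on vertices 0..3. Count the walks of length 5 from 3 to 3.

10

The number of length-5 walks from vertex 3 to vertex 3 is entry (3,3) of T⁵, where T is the adjacency matrix.
T² = [[0, 0, 0, 0], [0, 2, 1, 1], [0, 1, 2, 1], [0, 1, 1, 2]]
T³ = [[0, 0, 0, 0], [0, 2, 3, 3], [0, 3, 2, 3], [0, 3, 3, 2]]
T⁴ = [[0, 0, 0, 0], [0, 6, 5, 5], [0, 5, 6, 5], [0, 5, 5, 6]]
T⁵ = [[0, 0, 0, 0], [0, 10, 11, 11], [0, 11, 10, 11], [0, 11, 11, 10]]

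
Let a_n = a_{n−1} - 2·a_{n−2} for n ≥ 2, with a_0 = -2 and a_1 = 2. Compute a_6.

6

With companion matrix C = [[1, -2], [1, 0]], [a_n, a_{n−1}]ᵀ = C·[a_{n−1}, a_{n−2}]ᵀ, so [a_6, a_5]ᵀ = C⁵·[a_1, a_0]ᵀ.
C⁵ = [[5, 2], [-1, 6]], giving [a_6, a_5]ᵀ = [[6], [-14]].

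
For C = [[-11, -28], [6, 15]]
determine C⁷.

tr C = 4 and det C = 3, so the characteristic polynomial is λ² − (4)λ + (3) with roots 3 and 1.
Eigenvectors give P = [[-2, 7], [1, -3]] with P⁻¹ = [[3, 7], [1, 2]], and C = P·diag(3, 1)·P⁻¹.
Then C⁷ = P·diag(2187, 1)·P⁻¹ = [[-4374, 7], [2187, -3]] · [[3, 7], [1, 2]] = [[-13115, -30604], [6558, 15303]].

[[-13115, -30604], [6558, 15303]]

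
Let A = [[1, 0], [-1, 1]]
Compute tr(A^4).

2

A = I + N where N = [[0, 0], [-1, 0]] is strictly lower-triangular, so N^2 = 0.
(I + N)^4 = I + 4·N = [[1, 0], [-4, 1]].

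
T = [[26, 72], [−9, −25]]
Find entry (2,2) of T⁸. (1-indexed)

−2039

tr T = 1 and det T = −2, so the characteristic polynomial is λ² − (1)λ + (−2) with roots 2 and −1.
Eigenvectors give P = [[−3, −8], [1, 3]] with P⁻¹ = [[−3, −8], [1, 3]], and T = P·diag(2, −1)·P⁻¹.
Then T⁸ = P·diag(256, 1)·P⁻¹ = [[−768, −8], [256, 3]] · [[−3, −8], [1, 3]] = [[2296, 6120], [−765, −2039]].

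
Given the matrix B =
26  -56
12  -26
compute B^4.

tr B = 0 and det B = -4, so the characteristic polynomial is λ² − (0)λ + (-4) with roots -2 and 2.
Eigenvectors give P = [[2, -7], [1, -3]] with P⁻¹ = [[-3, 7], [-1, 2]], and B = P·diag(-2, 2)·P⁻¹.
Then B^4 = P·diag(16, 16)·P⁻¹ = [[32, -112], [16, -48]] · [[-3, 7], [-1, 2]] = [[16, 0], [0, 16]].

[[16, 0], [0, 16]]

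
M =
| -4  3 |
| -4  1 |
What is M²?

[[4, -9], [12, -11]]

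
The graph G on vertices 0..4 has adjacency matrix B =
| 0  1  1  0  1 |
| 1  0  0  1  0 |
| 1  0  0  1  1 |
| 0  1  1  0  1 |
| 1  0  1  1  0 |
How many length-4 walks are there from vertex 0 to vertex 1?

The number of length-4 walks from vertex 0 to vertex 1 is entry (0,1) of B⁴, where B is the adjacency matrix.
B² = [[3, 0, 1, 3, 1], [0, 2, 2, 0, 2], [1, 2, 3, 1, 2], [3, 0, 1, 3, 1], [1, 2, 2, 1, 3]]
B³ = [[2, 6, 7, 2, 7], [6, 0, 2, 6, 2], [7, 2, 4, 7, 5], [2, 6, 7, 2, 7], [7, 2, 5, 7, 4]]
B⁴ = [[20, 4, 11, 20, 11], [4, 12, 14, 4, 14], [11, 14, 19, 11, 18], [20, 4, 11, 20, 11], [11, 14, 18, 11, 19]]

4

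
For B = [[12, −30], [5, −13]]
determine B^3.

tr B = −1 and det B = −6, so the characteristic polynomial is λ² − (−1)λ + (−6) with roots 2 and −3.
Eigenvectors give P = [[3, −2], [1, −1]] with P⁻¹ = [[1, −2], [1, −3]], and B = P·diag(2, −3)·P⁻¹.
Then B^3 = P·diag(8, −27)·P⁻¹ = [[24, 54], [8, 27]] · [[1, −2], [1, −3]] = [[78, −210], [35, −97]].

[[78, −210], [35, −97]]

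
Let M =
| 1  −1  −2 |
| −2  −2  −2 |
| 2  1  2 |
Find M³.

M² = [[−1, −1, −4], [−2, 4, 4], [4, −2, −2]]
M³ = [[−7, −1, −4], [−2, −2, 4], [4, −2, −8]]

[[−7, −1, −4], [−2, −2, 4], [4, −2, −8]]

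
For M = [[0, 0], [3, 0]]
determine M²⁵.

[[0, 0], [0, 0]]

M is strictly triangular, hence nilpotent: M² = 0, so M²⁵ = 0.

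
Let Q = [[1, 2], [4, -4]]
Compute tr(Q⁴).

801

Q² = [[9, -6], [-12, 24]]
Q³ = [[-15, 42], [84, -120]]
Q⁴ = [[153, -198], [-396, 648]]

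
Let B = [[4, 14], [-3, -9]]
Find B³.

tr B = -5 and det B = 6, so the characteristic polynomial is λ² − (-5)λ + (6) with roots -3 and -2.
Eigenvectors give P = [[-2, 7], [1, -3]] with P⁻¹ = [[3, 7], [1, 2]], and B = P·diag(-3, -2)·P⁻¹.
Then B³ = P·diag(-27, -8)·P⁻¹ = [[54, -56], [-27, 24]] · [[3, 7], [1, 2]] = [[106, 266], [-57, -141]].

[[106, 266], [-57, -141]]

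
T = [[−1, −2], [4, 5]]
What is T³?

[[−25, −26], [52, 53]]

tr T = 4 and det T = 3, so the characteristic polynomial is λ² − (4)λ + (3) with roots 3 and 1.
Eigenvectors give P = [[−1, 1], [2, −1]] with P⁻¹ = [[1, 1], [2, 1]], and T = P·diag(3, 1)·P⁻¹.
Then T³ = P·diag(27, 1)·P⁻¹ = [[−27, 1], [54, −1]] · [[1, 1], [2, 1]] = [[−25, −26], [52, 53]].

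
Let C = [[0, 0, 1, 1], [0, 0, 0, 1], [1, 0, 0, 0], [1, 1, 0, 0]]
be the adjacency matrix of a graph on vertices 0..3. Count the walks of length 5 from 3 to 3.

0

The number of length-5 walks from vertex 3 to vertex 3 is entry (3,3) of C⁵, where C is the adjacency matrix.
C² = [[2, 1, 0, 0], [1, 1, 0, 0], [0, 0, 1, 1], [0, 0, 1, 2]]
C³ = [[0, 0, 2, 3], [0, 0, 1, 2], [2, 1, 0, 0], [3, 2, 0, 0]]
C⁴ = [[5, 3, 0, 0], [3, 2, 0, 0], [0, 0, 2, 3], [0, 0, 3, 5]]
C⁵ = [[0, 0, 5, 8], [0, 0, 3, 5], [5, 3, 0, 0], [8, 5, 0, 0]]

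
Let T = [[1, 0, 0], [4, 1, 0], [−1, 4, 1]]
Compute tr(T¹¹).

T = I + N where N = [[0, 0, 0], [4, 0, 0], [−1, 4, 0]] is strictly lower-triangular, so N³ = 0.
(I + N)¹¹ = I + 11·N + 55·N² = [[1, 0, 0], [44, 1, 0], [869, 44, 1]].

3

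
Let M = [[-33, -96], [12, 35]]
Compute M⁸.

tr M = 2 and det M = -3, so the characteristic polynomial is λ² − (2)λ + (-3) with roots -1 and 3.
Eigenvectors give P = [[3, -8], [-1, 3]] with P⁻¹ = [[3, 8], [1, 3]], and M = P·diag(-1, 3)·P⁻¹.
Then M⁸ = P·diag(1, 6561)·P⁻¹ = [[3, -52488], [-1, 19683]] · [[3, 8], [1, 3]] = [[-52479, -157440], [19680, 59041]].

[[-52479, -157440], [19680, 59041]]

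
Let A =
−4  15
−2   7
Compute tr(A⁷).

tr A = 3 and det A = 2, so the characteristic polynomial is λ² − (3)λ + (2) with roots 2 and 1.
Eigenvectors give P = [[5, −3], [2, −1]] with P⁻¹ = [[−1, 3], [−2, 5]], and A = P·diag(2, 1)·P⁻¹.
Then A⁷ = P·diag(128, 1)·P⁻¹ = [[640, −3], [256, −1]] · [[−1, 3], [−2, 5]] = [[−634, 1905], [−254, 763]].

129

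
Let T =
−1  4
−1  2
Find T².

[[−3, 4], [−1, 0]]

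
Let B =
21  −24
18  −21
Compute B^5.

[[1701, −1944], [1458, −1701]]

tr B = 0 and det B = −9, so the characteristic polynomial is λ² − (0)λ + (−9) with roots −3 and 3.
Eigenvectors give P = [[−1, −4], [−1, −3]] with P⁻¹ = [[3, −4], [−1, 1]], and B = P·diag(−3, 3)·P⁻¹.
Then B^5 = P·diag(−243, 243)·P⁻¹ = [[243, −972], [243, −729]] · [[3, −4], [−1, 1]] = [[1701, −1944], [1458, −1701]].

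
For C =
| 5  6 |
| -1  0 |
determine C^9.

[[58025, 115026], [-19171, -37830]]

tr C = 5 and det C = 6, so the characteristic polynomial is λ² − (5)λ + (6) with roots 2 and 3.
Eigenvectors give P = [[-2, -3], [1, 1]] with P⁻¹ = [[1, 3], [-1, -2]], and C = P·diag(2, 3)·P⁻¹.
Then C^9 = P·diag(512, 19683)·P⁻¹ = [[-1024, -59049], [512, 19683]] · [[1, 3], [-1, -2]] = [[58025, 115026], [-19171, -37830]].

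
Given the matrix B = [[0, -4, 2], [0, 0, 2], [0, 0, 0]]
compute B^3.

[[0, 0, 0], [0, 0, 0], [0, 0, 0]]

B is strictly triangular, hence nilpotent: B^3 = 0, so B^3 = 0.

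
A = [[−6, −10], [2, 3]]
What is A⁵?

tr A = −3 and det A = 2, so the characteristic polynomial is λ² − (−3)λ + (2) with roots −1 and −2.
Eigenvectors give P = [[−2, 5], [1, −2]] with P⁻¹ = [[2, 5], [1, 2]], and A = P·diag(−1, −2)·P⁻¹.
Then A⁵ = P·diag(−1, −32)·P⁻¹ = [[2, −160], [−1, 64]] · [[2, 5], [1, 2]] = [[−156, −310], [62, 123]].

[[−156, −310], [62, 123]]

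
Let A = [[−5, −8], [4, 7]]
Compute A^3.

[[−29, −56], [28, 55]]

tr A = 2 and det A = −3, so the characteristic polynomial is λ² − (2)λ + (−3) with roots 3 and −1.
Eigenvectors give P = [[−1, 2], [1, −1]] with P⁻¹ = [[1, 2], [1, 1]], and A = P·diag(3, −1)·P⁻¹.
Then A^3 = P·diag(27, −1)·P⁻¹ = [[−27, −2], [27, 1]] · [[1, 2], [1, 1]] = [[−29, −56], [28, 55]].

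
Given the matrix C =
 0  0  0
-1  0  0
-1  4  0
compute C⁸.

C is strictly triangular, hence nilpotent: C³ = 0, so C⁸ = 0.

[[0, 0, 0], [0, 0, 0], [0, 0, 0]]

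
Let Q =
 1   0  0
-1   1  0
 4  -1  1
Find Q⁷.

Q = I + N where N = [[0, 0, 0], [-1, 0, 0], [4, -1, 0]] is strictly lower-triangular, so N³ = 0.
(I + N)⁷ = I + 7·N + 21·N² = [[1, 0, 0], [-7, 1, 0], [49, -7, 1]].

[[1, 0, 0], [-7, 1, 0], [49, -7, 1]]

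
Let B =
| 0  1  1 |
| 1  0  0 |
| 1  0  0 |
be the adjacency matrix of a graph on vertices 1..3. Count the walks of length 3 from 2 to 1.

2

The number of length-3 walks from vertex 2 to vertex 1 is entry (2,1) of B³, where B is the adjacency matrix.
B² = [[2, 0, 0], [0, 1, 1], [0, 1, 1]]
B³ = [[0, 2, 2], [2, 0, 0], [2, 0, 0]]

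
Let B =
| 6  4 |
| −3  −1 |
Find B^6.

[[2724, 2660], [−1995, −1931]]

tr B = 5 and det B = 6, so the characteristic polynomial is λ² − (5)λ + (6) with roots 3 and 2.
Eigenvectors give P = [[4, −1], [−3, 1]] with P⁻¹ = [[1, 1], [3, 4]], and B = P·diag(3, 2)·P⁻¹.
Then B^6 = P·diag(729, 64)·P⁻¹ = [[2916, −64], [−2187, 64]] · [[1, 1], [3, 4]] = [[2724, 2660], [−1995, −1931]].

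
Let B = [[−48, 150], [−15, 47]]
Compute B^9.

tr B = −1 and det B = −6, so the characteristic polynomial is λ² − (−1)λ + (−6) with roots −3 and 2.
Eigenvectors give P = [[10, 3], [3, 1]] with P⁻¹ = [[1, −3], [−3, 10]], and B = P·diag(−3, 2)·P⁻¹.
Then B^9 = P·diag(−19683, 512)·P⁻¹ = [[−196830, 1536], [−59049, 512]] · [[1, −3], [−3, 10]] = [[−201438, 605850], [−60585, 182267]].

[[−201438, 605850], [−60585, 182267]]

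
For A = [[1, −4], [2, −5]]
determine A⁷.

[[2185, −4372], [2186, −4373]]

tr A = −4 and det A = 3, so the characteristic polynomial is λ² − (−4)λ + (3) with roots −1 and −3.
Eigenvectors give P = [[−2, −1], [−1, −1]] with P⁻¹ = [[−1, 1], [1, −2]], and A = P·diag(−1, −3)·P⁻¹.
Then A⁷ = P·diag(−1, −2187)·P⁻¹ = [[2, 2187], [1, 2187]] · [[−1, 1], [1, −2]] = [[2185, −4372], [2186, −4373]].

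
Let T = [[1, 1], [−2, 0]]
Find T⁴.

[[−1, −3], [6, 2]]

T² = [[−1, 1], [−2, −2]]
T³ = [[−3, −1], [2, −2]]
T⁴ = [[−1, −3], [6, 2]]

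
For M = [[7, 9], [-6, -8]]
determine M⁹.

[[1027, 1539], [-1026, -1538]]

tr M = -1 and det M = -2, so the characteristic polynomial is λ² − (-1)λ + (-2) with roots 1 and -2.
Eigenvectors give P = [[3, -1], [-2, 1]] with P⁻¹ = [[1, 1], [2, 3]], and M = P·diag(1, -2)·P⁻¹.
Then M⁹ = P·diag(1, -512)·P⁻¹ = [[3, 512], [-2, -512]] · [[1, 1], [2, 3]] = [[1027, 1539], [-1026, -1538]].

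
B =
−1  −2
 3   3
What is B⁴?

B² = [[−5, −4], [6, 3]]
B³ = [[−7, −2], [3, −3]]
B⁴ = [[1, 8], [−12, −15]]

[[1, 8], [−12, −15]]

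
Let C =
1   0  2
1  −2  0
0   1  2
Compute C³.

C² = [[1, 2, 6], [−1, 4, 2], [1, 0, 4]]
C³ = [[3, 2, 14], [3, −6, 2], [1, 4, 10]]

[[3, 2, 14], [3, −6, 2], [1, 4, 10]]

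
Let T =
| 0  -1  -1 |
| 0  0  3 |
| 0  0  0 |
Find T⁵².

T is strictly triangular, hence nilpotent: T³ = 0, so T⁵² = 0.

[[0, 0, 0], [0, 0, 0], [0, 0, 0]]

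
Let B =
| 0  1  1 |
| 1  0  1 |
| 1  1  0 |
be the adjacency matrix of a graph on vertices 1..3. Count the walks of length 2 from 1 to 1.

2

The number of length-2 walks from vertex 1 to vertex 1 is entry (1,1) of B^2, where B is the adjacency matrix.
B^2 = [[2, 1, 1], [1, 2, 1], [1, 1, 2]]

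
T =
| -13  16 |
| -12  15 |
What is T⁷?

[[-6565, 8752], [-6564, 8751]]

tr T = 2 and det T = -3, so the characteristic polynomial is λ² − (2)λ + (-3) with roots 3 and -1.
Eigenvectors give P = [[1, 4], [1, 3]] with P⁻¹ = [[-3, 4], [1, -1]], and T = P·diag(3, -1)·P⁻¹.
Then T⁷ = P·diag(2187, -1)·P⁻¹ = [[2187, -4], [2187, -3]] · [[-3, 4], [1, -1]] = [[-6565, 8752], [-6564, 8751]].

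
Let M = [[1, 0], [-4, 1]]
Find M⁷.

M = I + N where N = [[0, 0], [-4, 0]] is strictly lower-triangular, so N² = 0.
(I + N)⁷ = I + 7·N = [[1, 0], [-28, 1]].

[[1, 0], [-28, 1]]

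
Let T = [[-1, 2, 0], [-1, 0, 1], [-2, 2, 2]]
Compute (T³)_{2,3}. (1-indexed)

T² = [[-1, -2, 2], [-1, 0, 2], [-4, 0, 6]]
T³ = [[-1, 2, 2], [-3, 2, 4], [-8, 4, 12]]

4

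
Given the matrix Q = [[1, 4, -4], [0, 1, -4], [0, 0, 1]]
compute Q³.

Q = I + N where N = [[0, 4, -4], [0, 0, -4], [0, 0, 0]] is strictly upper-triangular, so N³ = 0.
(I + N)³ = I + 3·N + 3·N² = [[1, 12, -60], [0, 1, -12], [0, 0, 1]].

[[1, 12, -60], [0, 1, -12], [0, 0, 1]]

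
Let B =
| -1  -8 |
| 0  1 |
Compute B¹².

B² = I (check: tr B = 0 and det B = -1), so B¹² = I since 12 is even.

[[1, 0], [0, 1]]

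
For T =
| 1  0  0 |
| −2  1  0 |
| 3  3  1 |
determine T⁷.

T = I + N where N = [[0, 0, 0], [−2, 0, 0], [3, 3, 0]] is strictly lower-triangular, so N³ = 0.
(I + N)⁷ = I + 7·N + 21·N² = [[1, 0, 0], [−14, 1, 0], [−105, 21, 1]].

[[1, 0, 0], [−14, 1, 0], [−105, 21, 1]]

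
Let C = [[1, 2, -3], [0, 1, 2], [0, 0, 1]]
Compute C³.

[[1, 6, 3], [0, 1, 6], [0, 0, 1]]

C = I + N where N = [[0, 2, -3], [0, 0, 2], [0, 0, 0]] is strictly upper-triangular, so N³ = 0.
(I + N)³ = I + 3·N + 3·N² = [[1, 6, 3], [0, 1, 6], [0, 0, 1]].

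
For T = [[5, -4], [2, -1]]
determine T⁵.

[[485, -484], [242, -241]]

tr T = 4 and det T = 3, so the characteristic polynomial is λ² − (4)λ + (3) with roots 3 and 1.
Eigenvectors give P = [[2, 1], [1, 1]] with P⁻¹ = [[1, -1], [-1, 2]], and T = P·diag(3, 1)·P⁻¹.
Then T⁵ = P·diag(243, 1)·P⁻¹ = [[486, 1], [243, 1]] · [[1, -1], [-1, 2]] = [[485, -484], [242, -241]].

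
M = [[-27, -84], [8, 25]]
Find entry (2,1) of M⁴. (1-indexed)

-160

tr M = -2 and det M = -3, so the characteristic polynomial is λ² − (-2)λ + (-3) with roots 1 and -3.
Eigenvectors give P = [[-3, 7], [1, -2]] with P⁻¹ = [[2, 7], [1, 3]], and M = P·diag(1, -3)·P⁻¹.
Then M⁴ = P·diag(1, 81)·P⁻¹ = [[-3, 567], [1, -162]] · [[2, 7], [1, 3]] = [[561, 1680], [-160, -479]].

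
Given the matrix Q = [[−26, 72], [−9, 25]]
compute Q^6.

tr Q = −1 and det Q = −2, so the characteristic polynomial is λ² − (−1)λ + (−2) with roots −2 and 1.
Eigenvectors give P = [[3, −8], [1, −3]] with P⁻¹ = [[3, −8], [1, −3]], and Q = P·diag(−2, 1)·P⁻¹.
Then Q^6 = P·diag(64, 1)·P⁻¹ = [[192, −8], [64, −3]] · [[3, −8], [1, −3]] = [[568, −1512], [189, −503]].

[[568, −1512], [189, −503]]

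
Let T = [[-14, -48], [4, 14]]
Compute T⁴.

tr T = 0 and det T = -4, so the characteristic polynomial is λ² − (0)λ + (-4) with roots -2 and 2.
Eigenvectors give P = [[4, 3], [-1, -1]] with P⁻¹ = [[1, 3], [-1, -4]], and T = P·diag(-2, 2)·P⁻¹.
Then T⁴ = P·diag(16, 16)·P⁻¹ = [[64, 48], [-16, -16]] · [[1, 3], [-1, -4]] = [[16, 0], [0, 16]].

[[16, 0], [0, 16]]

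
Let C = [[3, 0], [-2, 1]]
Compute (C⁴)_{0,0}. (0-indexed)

tr C = 4 and det C = 3, so the characteristic polynomial is λ² − (4)λ + (3) with roots 1 and 3.
Eigenvectors give P = [[0, -1], [1, 1]] with P⁻¹ = [[1, 1], [-1, 0]], and C = P·diag(1, 3)·P⁻¹.
Then C⁴ = P·diag(1, 81)·P⁻¹ = [[0, -81], [1, 81]] · [[1, 1], [-1, 0]] = [[81, 0], [-80, 1]].

81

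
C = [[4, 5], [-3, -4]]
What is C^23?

C² = I (check: tr C = 0 and det C = -1), so C^23 = C since 23 is odd.

[[4, 5], [-3, -4]]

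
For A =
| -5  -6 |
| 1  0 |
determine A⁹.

tr A = -5 and det A = 6, so the characteristic polynomial is λ² − (-5)λ + (6) with roots -3 and -2.
Eigenvectors give P = [[-3, 2], [1, -1]] with P⁻¹ = [[-1, -2], [-1, -3]], and A = P·diag(-3, -2)·P⁻¹.
Then A⁹ = P·diag(-19683, -512)·P⁻¹ = [[59049, -1024], [-19683, 512]] · [[-1, -2], [-1, -3]] = [[-58025, -115026], [19171, 37830]].

[[-58025, -115026], [19171, 37830]]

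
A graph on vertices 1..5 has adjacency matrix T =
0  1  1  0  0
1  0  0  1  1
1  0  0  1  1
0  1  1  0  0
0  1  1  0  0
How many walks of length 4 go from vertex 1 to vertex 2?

The number of length-4 walks from vertex 1 to vertex 2 is entry (1,2) of T⁴, where T is the adjacency matrix.
T² = [[2, 0, 0, 2, 2], [0, 3, 3, 0, 0], [0, 3, 3, 0, 0], [2, 0, 0, 2, 2], [2, 0, 0, 2, 2]]
T³ = [[0, 6, 6, 0, 0], [6, 0, 0, 6, 6], [6, 0, 0, 6, 6], [0, 6, 6, 0, 0], [0, 6, 6, 0, 0]]
T⁴ = [[12, 0, 0, 12, 12], [0, 18, 18, 0, 0], [0, 18, 18, 0, 0], [12, 0, 0, 12, 12], [12, 0, 0, 12, 12]]

0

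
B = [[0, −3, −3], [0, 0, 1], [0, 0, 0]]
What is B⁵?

[[0, 0, 0], [0, 0, 0], [0, 0, 0]]

B is strictly triangular, hence nilpotent: B³ = 0, so B⁵ = 0.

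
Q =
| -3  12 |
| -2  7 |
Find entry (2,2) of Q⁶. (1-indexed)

tr Q = 4 and det Q = 3, so the characteristic polynomial is λ² − (4)λ + (3) with roots 1 and 3.
Eigenvectors give P = [[3, 2], [1, 1]] with P⁻¹ = [[1, -2], [-1, 3]], and Q = P·diag(1, 3)·P⁻¹.
Then Q⁶ = P·diag(1, 729)·P⁻¹ = [[3, 1458], [1, 729]] · [[1, -2], [-1, 3]] = [[-1455, 4368], [-728, 2185]].

2185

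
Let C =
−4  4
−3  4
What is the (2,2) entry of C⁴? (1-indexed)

C² = [[4, 0], [0, 4]]
C³ = [[−16, 16], [−12, 16]]
C⁴ = [[16, 0], [0, 16]]

16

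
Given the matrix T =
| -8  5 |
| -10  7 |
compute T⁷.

[[-4502, 2315], [-4630, 2443]]

tr T = -1 and det T = -6, so the characteristic polynomial is λ² − (-1)λ + (-6) with roots -3 and 2.
Eigenvectors give P = [[-1, 1], [-1, 2]] with P⁻¹ = [[-2, 1], [-1, 1]], and T = P·diag(-3, 2)·P⁻¹.
Then T⁷ = P·diag(-2187, 128)·P⁻¹ = [[2187, 128], [2187, 256]] · [[-2, 1], [-1, 1]] = [[-4502, 2315], [-4630, 2443]].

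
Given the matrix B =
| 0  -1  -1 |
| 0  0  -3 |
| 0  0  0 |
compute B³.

[[0, 0, 0], [0, 0, 0], [0, 0, 0]]

B is strictly triangular, hence nilpotent: B³ = 0, so B³ = 0.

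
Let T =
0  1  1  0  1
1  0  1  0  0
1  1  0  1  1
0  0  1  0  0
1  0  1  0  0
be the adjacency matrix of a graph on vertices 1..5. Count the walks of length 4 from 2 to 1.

The number of length-4 walks from vertex 2 to vertex 1 is entry (2,1) of T⁴, where T is the adjacency matrix.
T² = [[3, 1, 2, 1, 1], [1, 2, 1, 1, 2], [2, 1, 4, 0, 1], [1, 1, 0, 1, 1], [1, 2, 1, 1, 2]]
T³ = [[4, 5, 6, 2, 5], [5, 2, 6, 1, 2], [6, 6, 4, 4, 6], [2, 1, 4, 0, 1], [5, 2, 6, 1, 2]]
T⁴ = [[16, 10, 16, 6, 10], [10, 11, 10, 6, 11], [16, 10, 22, 4, 10], [6, 6, 4, 4, 6], [10, 11, 10, 6, 11]]

10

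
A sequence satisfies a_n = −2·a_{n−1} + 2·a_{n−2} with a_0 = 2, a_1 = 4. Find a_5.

112

With companion matrix M = [[−2, 2], [1, 0]], [a_n, a_{n−1}]ᵀ = M·[a_{n−1}, a_{n−2}]ᵀ, so [a_5, a_4]ᵀ = M^4·[a_1, a_0]ᵀ.
M^4 = [[44, −32], [−16, 12]], giving [a_5, a_4]ᵀ = [[112], [−40]].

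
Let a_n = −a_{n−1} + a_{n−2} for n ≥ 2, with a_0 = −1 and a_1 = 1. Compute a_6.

With companion matrix M = [[−1, 1], [1, 0]], [a_n, a_{n−1}]ᵀ = M·[a_{n−1}, a_{n−2}]ᵀ, so [a_6, a_5]ᵀ = M⁵·[a_1, a_0]ᵀ.
M⁵ = [[−8, 5], [5, −3]], giving [a_6, a_5]ᵀ = [[−13], [8]].

−13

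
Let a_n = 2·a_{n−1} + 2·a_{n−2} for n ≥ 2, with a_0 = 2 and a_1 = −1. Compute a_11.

8480

With companion matrix B = [[2, 2], [1, 0]], [a_n, a_{n−1}]ᵀ = B·[a_{n−1}, a_{n−2}]ᵀ, so [a_11, a_10]ᵀ = B¹⁰·[a_1, a_0]ᵀ.
B¹⁰ = [[18272, 13376], [6688, 4896]], giving [a_11, a_10]ᵀ = [[8480], [3104]].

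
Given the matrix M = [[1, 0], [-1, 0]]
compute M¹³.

M² = M (a projection; rank 1, trace 1), so M¹³ = M.

[[1, 0], [-1, 0]]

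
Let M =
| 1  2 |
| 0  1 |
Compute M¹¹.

[[1, 22], [0, 1]]

M = I + N where N = [[0, 2], [0, 0]] is strictly upper-triangular, so N² = 0.
(I + N)¹¹ = I + 11·N = [[1, 22], [0, 1]].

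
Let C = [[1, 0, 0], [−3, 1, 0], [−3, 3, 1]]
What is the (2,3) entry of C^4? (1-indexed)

C = I + N where N = [[0, 0, 0], [−3, 0, 0], [−3, 3, 0]] is strictly lower-triangular, so N^3 = 0.
(I + N)^4 = I + 4·N + 6·N^2 = [[1, 0, 0], [−12, 1, 0], [−66, 12, 1]].

0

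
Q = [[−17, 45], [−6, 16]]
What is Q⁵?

[[−197, 495], [−66, 166]]

tr Q = −1 and det Q = −2, so the characteristic polynomial is λ² − (−1)λ + (−2) with roots 1 and −2.
Eigenvectors give P = [[−5, 3], [−2, 1]] with P⁻¹ = [[1, −3], [2, −5]], and Q = P·diag(1, −2)·P⁻¹.
Then Q⁵ = P·diag(1, −32)·P⁻¹ = [[−5, −96], [−2, −32]] · [[1, −3], [2, −5]] = [[−197, 495], [−66, 166]].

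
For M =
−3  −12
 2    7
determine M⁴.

[[−159, −480], [80, 241]]

tr M = 4 and det M = 3, so the characteristic polynomial is λ² − (4)λ + (3) with roots 1 and 3.
Eigenvectors give P = [[−3, 2], [1, −1]] with P⁻¹ = [[−1, −2], [−1, −3]], and M = P·diag(1, 3)·P⁻¹.
Then M⁴ = P·diag(1, 81)·P⁻¹ = [[−3, 162], [1, −81]] · [[−1, −2], [−1, −3]] = [[−159, −480], [80, 241]].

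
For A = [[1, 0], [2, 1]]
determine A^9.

[[1, 0], [18, 1]]

A = I + N where N = [[0, 0], [2, 0]] is strictly lower-triangular, so N^2 = 0.
(I + N)^9 = I + 9·N = [[1, 0], [18, 1]].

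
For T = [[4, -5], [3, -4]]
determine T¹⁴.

[[1, 0], [0, 1]]

T² = I (check: tr T = 0 and det T = -1), so T¹⁴ = I since 14 is even.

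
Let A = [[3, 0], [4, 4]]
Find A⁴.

[[81, 0], [700, 256]]

A² = [[9, 0], [28, 16]]
A³ = [[27, 0], [148, 64]]
A⁴ = [[81, 0], [700, 256]]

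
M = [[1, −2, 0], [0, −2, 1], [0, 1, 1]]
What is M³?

M² = [[1, 2, −2], [0, 5, −1], [0, −1, 2]]
M³ = [[1, −8, 0], [0, −11, 4], [0, 4, 1]]

[[1, −8, 0], [0, −11, 4], [0, 4, 1]]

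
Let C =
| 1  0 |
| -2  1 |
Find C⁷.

[[1, 0], [-14, 1]]

C = I + N where N = [[0, 0], [-2, 0]] is strictly lower-triangular, so N² = 0.
(I + N)⁷ = I + 7·N = [[1, 0], [-14, 1]].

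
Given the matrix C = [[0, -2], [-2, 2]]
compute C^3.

C^2 = [[4, -4], [-4, 8]]
C^3 = [[8, -16], [-16, 24]]

[[8, -16], [-16, 24]]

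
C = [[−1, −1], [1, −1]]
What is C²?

[[0, 2], [−2, 0]]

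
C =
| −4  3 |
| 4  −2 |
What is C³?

[[−184, 120], [160, −104]]

C² = [[28, −18], [−24, 16]]
C³ = [[−184, 120], [160, −104]]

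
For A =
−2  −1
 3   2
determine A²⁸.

A² = I (check: tr A = 0 and det A = −1), so A²⁸ = I since 28 is even.

[[1, 0], [0, 1]]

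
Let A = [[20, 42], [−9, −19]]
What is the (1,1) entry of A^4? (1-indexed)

tr A = 1 and det A = −2, so the characteristic polynomial is λ² − (1)λ + (−2) with roots −1 and 2.
Eigenvectors give P = [[−2, −7], [1, 3]] with P⁻¹ = [[3, 7], [−1, −2]], and A = P·diag(−1, 2)·P⁻¹.
Then A^4 = P·diag(1, 16)·P⁻¹ = [[−2, −112], [1, 48]] · [[3, 7], [−1, −2]] = [[106, 210], [−45, −89]].

106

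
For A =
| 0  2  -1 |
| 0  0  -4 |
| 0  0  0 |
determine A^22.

A is strictly triangular, hence nilpotent: A^3 = 0, so A^22 = 0.

[[0, 0, 0], [0, 0, 0], [0, 0, 0]]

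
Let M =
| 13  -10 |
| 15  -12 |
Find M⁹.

tr M = 1 and det M = -6, so the characteristic polynomial is λ² − (1)λ + (-6) with roots -2 and 3.
Eigenvectors give P = [[-2, 1], [-3, 1]] with P⁻¹ = [[1, -1], [3, -2]], and M = P·diag(-2, 3)·P⁻¹.
Then M⁹ = P·diag(-512, 19683)·P⁻¹ = [[1024, 19683], [1536, 19683]] · [[1, -1], [3, -2]] = [[60073, -40390], [60585, -40902]].

[[60073, -40390], [60585, -40902]]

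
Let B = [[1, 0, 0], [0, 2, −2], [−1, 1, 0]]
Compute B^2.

[[1, 0, 0], [2, 2, −4], [−1, 2, −2]]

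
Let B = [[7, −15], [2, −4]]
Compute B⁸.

tr B = 3 and det B = 2, so the characteristic polynomial is λ² − (3)λ + (2) with roots 2 and 1.
Eigenvectors give P = [[3, −5], [1, −2]] with P⁻¹ = [[2, −5], [1, −3]], and B = P·diag(2, 1)·P⁻¹.
Then B⁸ = P·diag(256, 1)·P⁻¹ = [[768, −5], [256, −2]] · [[2, −5], [1, −3]] = [[1531, −3825], [510, −1274]].

[[1531, −3825], [510, −1274]]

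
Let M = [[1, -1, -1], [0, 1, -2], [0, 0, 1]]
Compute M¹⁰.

[[1, -10, 80], [0, 1, -20], [0, 0, 1]]

M = I + N where N = [[0, -1, -1], [0, 0, -2], [0, 0, 0]] is strictly upper-triangular, so N³ = 0.
(I + N)¹⁰ = I + 10·N + 45·N² = [[1, -10, 80], [0, 1, -20], [0, 0, 1]].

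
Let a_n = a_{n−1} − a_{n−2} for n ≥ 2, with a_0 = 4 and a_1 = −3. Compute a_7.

−3

With companion matrix Q = [[1, −1], [1, 0]], [a_n, a_{n−1}]ᵀ = Q·[a_{n−1}, a_{n−2}]ᵀ, so [a_7, a_6]ᵀ = Q⁶·[a_1, a_0]ᵀ.
Q⁶ = [[1, 0], [0, 1]], giving [a_7, a_6]ᵀ = [[−3], [4]].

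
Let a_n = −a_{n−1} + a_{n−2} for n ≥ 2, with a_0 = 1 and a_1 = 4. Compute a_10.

With companion matrix Q = [[−1, 1], [1, 0]], [a_n, a_{n−1}]ᵀ = Q·[a_{n−1}, a_{n−2}]ᵀ, so [a_10, a_9]ᵀ = Q^9·[a_1, a_0]ᵀ.
Q^9 = [[−55, 34], [34, −21]], giving [a_10, a_9]ᵀ = [[−186], [115]].

−186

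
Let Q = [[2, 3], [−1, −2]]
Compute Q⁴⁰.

[[1, 0], [0, 1]]

Q² = I (check: tr Q = 0 and det Q = −1), so Q⁴⁰ = I since 40 is even.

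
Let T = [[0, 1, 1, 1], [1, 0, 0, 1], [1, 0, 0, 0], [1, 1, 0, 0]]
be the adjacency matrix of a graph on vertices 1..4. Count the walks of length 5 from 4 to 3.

6

The number of length-5 walks from vertex 4 to vertex 3 is entry (4,3) of T⁵, where T is the adjacency matrix.
T² = [[3, 1, 0, 1], [1, 2, 1, 1], [0, 1, 1, 1], [1, 1, 1, 2]]
T³ = [[2, 4, 3, 4], [4, 2, 1, 3], [3, 1, 0, 1], [4, 3, 1, 2]]
T⁴ = [[11, 6, 2, 6], [6, 7, 4, 6], [2, 4, 3, 4], [6, 6, 4, 7]]
T⁵ = [[14, 17, 11, 17], [17, 12, 6, 13], [11, 6, 2, 6], [17, 13, 6, 12]]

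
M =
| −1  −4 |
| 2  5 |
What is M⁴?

tr M = 4 and det M = 3, so the characteristic polynomial is λ² − (4)λ + (3) with roots 3 and 1.
Eigenvectors give P = [[1, −2], [−1, 1]] with P⁻¹ = [[−1, −2], [−1, −1]], and M = P·diag(3, 1)·P⁻¹.
Then M⁴ = P·diag(81, 1)·P⁻¹ = [[81, −2], [−81, 1]] · [[−1, −2], [−1, −1]] = [[−79, −160], [80, 161]].

[[−79, −160], [80, 161]]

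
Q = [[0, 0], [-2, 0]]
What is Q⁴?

Q is strictly triangular, hence nilpotent: Q² = 0, so Q⁴ = 0.

[[0, 0], [0, 0]]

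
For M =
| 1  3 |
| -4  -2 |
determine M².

[[-11, -3], [4, -8]]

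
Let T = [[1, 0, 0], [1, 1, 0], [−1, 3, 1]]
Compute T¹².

[[1, 0, 0], [12, 1, 0], [186, 36, 1]]

T = I + N where N = [[0, 0, 0], [1, 0, 0], [−1, 3, 0]] is strictly lower-triangular, so N³ = 0.
(I + N)¹² = I + 12·N + 66·N² = [[1, 0, 0], [12, 1, 0], [186, 36, 1]].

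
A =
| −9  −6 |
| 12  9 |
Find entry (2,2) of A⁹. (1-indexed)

tr A = 0 and det A = −9, so the characteristic polynomial is λ² − (0)λ + (−9) with roots 3 and −3.
Eigenvectors give P = [[−1, −1], [2, 1]] with P⁻¹ = [[1, 1], [−2, −1]], and A = P·diag(3, −3)·P⁻¹.
Then A⁹ = P·diag(19683, −19683)·P⁻¹ = [[−19683, 19683], [39366, −19683]] · [[1, 1], [−2, −1]] = [[−59049, −39366], [78732, 59049]].

59049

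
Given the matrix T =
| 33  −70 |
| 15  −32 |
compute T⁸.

tr T = 1 and det T = −6, so the characteristic polynomial is λ² − (1)λ + (−6) with roots −2 and 3.
Eigenvectors give P = [[−2, −7], [−1, −3]] with P⁻¹ = [[3, −7], [−1, 2]], and T = P·diag(−2, 3)·P⁻¹.
Then T⁸ = P·diag(256, 6561)·P⁻¹ = [[−512, −45927], [−256, −19683]] · [[3, −7], [−1, 2]] = [[44391, −88270], [18915, −37574]].

[[44391, −88270], [18915, −37574]]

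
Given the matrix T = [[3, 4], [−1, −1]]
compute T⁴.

[[9, 16], [−4, −7]]

T² = [[5, 8], [−2, −3]]
T³ = [[7, 12], [−3, −5]]
T⁴ = [[9, 16], [−4, −7]]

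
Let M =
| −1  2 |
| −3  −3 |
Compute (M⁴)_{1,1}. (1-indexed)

−71

M² = [[−5, −8], [12, 3]]
M³ = [[29, 14], [−21, 15]]
M⁴ = [[−71, 16], [−24, −87]]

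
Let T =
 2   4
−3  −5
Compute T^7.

[[380, 508], [−381, −509]]

tr T = −3 and det T = 2, so the characteristic polynomial is λ² − (−3)λ + (2) with roots −1 and −2.
Eigenvectors give P = [[4, −1], [−3, 1]] with P⁻¹ = [[1, 1], [3, 4]], and T = P·diag(−1, −2)·P⁻¹.
Then T^7 = P·diag(−1, −128)·P⁻¹ = [[−4, 128], [3, −128]] · [[1, 1], [3, 4]] = [[380, 508], [−381, −509]].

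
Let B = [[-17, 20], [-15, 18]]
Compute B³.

tr B = 1 and det B = -6, so the characteristic polynomial is λ² − (1)λ + (-6) with roots 3 and -2.
Eigenvectors give P = [[1, 4], [1, 3]] with P⁻¹ = [[-3, 4], [1, -1]], and B = P·diag(3, -2)·P⁻¹.
Then B³ = P·diag(27, -8)·P⁻¹ = [[27, -32], [27, -24]] · [[-3, 4], [1, -1]] = [[-113, 140], [-105, 132]].

[[-113, 140], [-105, 132]]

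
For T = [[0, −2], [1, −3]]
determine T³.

tr T = −3 and det T = 2, so the characteristic polynomial is λ² − (−3)λ + (2) with roots −2 and −1.
Eigenvectors give P = [[1, −2], [1, −1]] with P⁻¹ = [[−1, 2], [−1, 1]], and T = P·diag(−2, −1)·P⁻¹.
Then T³ = P·diag(−8, −1)·P⁻¹ = [[−8, 2], [−8, 1]] · [[−1, 2], [−1, 1]] = [[6, −14], [7, −15]].

[[6, −14], [7, −15]]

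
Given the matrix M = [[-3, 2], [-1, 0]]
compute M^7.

tr M = -3 and det M = 2, so the characteristic polynomial is λ² − (-3)λ + (2) with roots -2 and -1.
Eigenvectors give P = [[2, -1], [1, -1]] with P⁻¹ = [[1, -1], [1, -2]], and M = P·diag(-2, -1)·P⁻¹.
Then M^7 = P·diag(-128, -1)·P⁻¹ = [[-256, 1], [-128, 1]] · [[1, -1], [1, -2]] = [[-255, 254], [-127, 126]].

[[-255, 254], [-127, 126]]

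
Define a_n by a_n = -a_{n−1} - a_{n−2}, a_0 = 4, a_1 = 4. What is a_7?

4

With companion matrix Q = [[-1, -1], [1, 0]], [a_n, a_{n−1}]ᵀ = Q·[a_{n−1}, a_{n−2}]ᵀ, so [a_7, a_6]ᵀ = Q^6·[a_1, a_0]ᵀ.
Q^6 = [[1, 0], [0, 1]], giving [a_7, a_6]ᵀ = [[4], [4]].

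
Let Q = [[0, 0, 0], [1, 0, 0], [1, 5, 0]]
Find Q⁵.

[[0, 0, 0], [0, 0, 0], [0, 0, 0]]

Q is strictly triangular, hence nilpotent: Q³ = 0, so Q⁵ = 0.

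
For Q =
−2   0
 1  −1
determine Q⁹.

tr Q = −3 and det Q = 2, so the characteristic polynomial is λ² − (−3)λ + (2) with roots −2 and −1.
Eigenvectors give P = [[−1, 0], [1, 1]] with P⁻¹ = [[−1, 0], [1, 1]], and Q = P·diag(−2, −1)·P⁻¹.
Then Q⁹ = P·diag(−512, −1)·P⁻¹ = [[512, 0], [−512, −1]] · [[−1, 0], [1, 1]] = [[−512, 0], [511, −1]].

[[−512, 0], [511, −1]]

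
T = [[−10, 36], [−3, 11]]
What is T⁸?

tr T = 1 and det T = −2, so the characteristic polynomial is λ² − (1)λ + (−2) with roots 2 and −1.
Eigenvectors give P = [[−3, −4], [−1, −1]] with P⁻¹ = [[1, −4], [−1, 3]], and T = P·diag(2, −1)·P⁻¹.
Then T⁸ = P·diag(256, 1)·P⁻¹ = [[−768, −4], [−256, −1]] · [[1, −4], [−1, 3]] = [[−764, 3060], [−255, 1021]].

[[−764, 3060], [−255, 1021]]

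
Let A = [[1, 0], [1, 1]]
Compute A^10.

A = I + N where N = [[0, 0], [1, 0]] is strictly lower-triangular, so N^2 = 0.
(I + N)^10 = I + 10·N = [[1, 0], [10, 1]].

[[1, 0], [10, 1]]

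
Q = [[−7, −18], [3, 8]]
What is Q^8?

[[−509, −1530], [255, 766]]

tr Q = 1 and det Q = −2, so the characteristic polynomial is λ² − (1)λ + (−2) with roots 2 and −1.
Eigenvectors give P = [[2, −3], [−1, 1]] with P⁻¹ = [[−1, −3], [−1, −2]], and Q = P·diag(2, −1)·P⁻¹.
Then Q^8 = P·diag(256, 1)·P⁻¹ = [[512, −3], [−256, 1]] · [[−1, −3], [−1, −2]] = [[−509, −1530], [255, 766]].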